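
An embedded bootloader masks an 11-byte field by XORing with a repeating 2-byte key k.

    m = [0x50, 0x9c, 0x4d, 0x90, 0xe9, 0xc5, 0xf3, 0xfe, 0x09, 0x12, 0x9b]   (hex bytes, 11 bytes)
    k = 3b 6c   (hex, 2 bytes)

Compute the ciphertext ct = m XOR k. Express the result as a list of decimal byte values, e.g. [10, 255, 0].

The 2-byte key repeats, so the effective keystream is 3b 6c 3b 6c 3b 6c 3b 6c 3b 6c 3b.
byte 0: 50 xor 3b = 6b
byte 1: 9c xor 6c = f0
byte 2: 4d xor 3b = 76
byte 3: 90 xor 6c = fc
byte 4: e9 xor 3b = d2
byte 5: c5 xor 6c = a9
byte 6: f3 xor 3b = c8
byte 7: fe xor 6c = 92
byte 8: 09 xor 3b = 32
byte 9: 12 xor 6c = 7e
byte 10: 9b xor 3b = a0

[107, 240, 118, 252, 210, 169, 200, 146, 50, 126, 160]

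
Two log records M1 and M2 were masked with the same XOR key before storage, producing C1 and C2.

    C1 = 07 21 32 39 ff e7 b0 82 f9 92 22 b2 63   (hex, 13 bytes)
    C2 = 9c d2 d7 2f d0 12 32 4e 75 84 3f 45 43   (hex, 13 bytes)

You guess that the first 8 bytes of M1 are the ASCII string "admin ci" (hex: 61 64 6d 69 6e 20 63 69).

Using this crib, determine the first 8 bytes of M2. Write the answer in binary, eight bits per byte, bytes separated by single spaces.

First, C1 ⊕ C2 = (M1 ⊕ K) ⊕ (M2 ⊕ K) = M1 ⊕ M2, so the key drops out. Then M2 = (M1 ⊕ M2) ⊕ M1 over the first 8 bytes.
byte 0: (07 ⊕ 9c) ⊕ 61 = 9b ⊕ 61 = fa
byte 1: (21 ⊕ d2) ⊕ 64 = f3 ⊕ 64 = 97
byte 2: (32 ⊕ d7) ⊕ 6d = e5 ⊕ 6d = 88
byte 3: (39 ⊕ 2f) ⊕ 69 = 16 ⊕ 69 = 7f
byte 4: (ff ⊕ d0) ⊕ 6e = 2f ⊕ 6e = 41
byte 5: (e7 ⊕ 12) ⊕ 20 = f5 ⊕ 20 = d5
byte 6: (b0 ⊕ 32) ⊕ 63 = 82 ⊕ 63 = e1
byte 7: (82 ⊕ 4e) ⊕ 69 = cc ⊕ 69 = a5

11111010 10010111 10001000 01111111 01000001 11010101 11100001 10100101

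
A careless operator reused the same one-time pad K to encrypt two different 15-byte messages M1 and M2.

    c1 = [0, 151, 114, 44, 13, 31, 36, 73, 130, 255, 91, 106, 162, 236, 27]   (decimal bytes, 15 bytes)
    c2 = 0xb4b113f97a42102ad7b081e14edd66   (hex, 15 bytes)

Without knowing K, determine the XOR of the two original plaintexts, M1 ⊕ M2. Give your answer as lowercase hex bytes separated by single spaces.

b4 26 61 d5 77 5d 34 63 55 4f da 8b ec 31 7d

c1 ⊕ c2 = (M1 ⊕ K) ⊕ (M2 ⊕ K) = M1 ⊕ M2 — the shared key cancels under XOR.
byte 0: 00 ^ b4 = b4
byte 1: 97 ^ b1 = 26
byte 2: 72 ^ 13 = 61
byte 3: 2c ^ f9 = d5
byte 4: 0d ^ 7a = 77
byte 5: 1f ^ 42 = 5d
byte 6: 24 ^ 10 = 34
byte 7: 49 ^ 2a = 63
byte 8: 82 ^ d7 = 55
byte 9: ff ^ b0 = 4f
byte 10: 5b ^ 81 = da
byte 11: 6a ^ e1 = 8b
byte 12: a2 ^ 4e = ec
byte 13: ec ^ dd = 31
byte 14: 1b ^ 66 = 7d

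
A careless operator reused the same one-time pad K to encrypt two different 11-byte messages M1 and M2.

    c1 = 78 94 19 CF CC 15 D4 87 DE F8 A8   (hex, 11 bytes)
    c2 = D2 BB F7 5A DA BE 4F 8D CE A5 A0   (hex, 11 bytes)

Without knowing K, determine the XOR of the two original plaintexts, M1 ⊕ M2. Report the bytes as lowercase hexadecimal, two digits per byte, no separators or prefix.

c1 ⊕ c2 = (M1 ⊕ K) ⊕ (M2 ⊕ K) = M1 ⊕ M2 — the shared key cancels under XOR.
78 XOR d2 = aa
94 XOR bb = 2f
19 XOR f7 = ee
cf XOR 5a = 95
cc XOR da = 16
15 XOR be = ab
d4 XOR 4f = 9b
87 XOR 8d = 0a
de XOR ce = 10
f8 XOR a5 = 5d
a8 XOR a0 = 08

aa2fee9516ab9b0a105d08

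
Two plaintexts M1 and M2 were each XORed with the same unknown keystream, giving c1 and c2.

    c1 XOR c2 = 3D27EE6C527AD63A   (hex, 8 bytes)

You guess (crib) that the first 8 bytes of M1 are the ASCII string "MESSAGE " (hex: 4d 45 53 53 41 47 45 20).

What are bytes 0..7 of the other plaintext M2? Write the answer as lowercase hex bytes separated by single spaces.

Since c1 ⊕ c2 = M1 ⊕ M2, XORing with the guessed M1 bytes yields the corresponding M2 bytes: M2 = (c1 ⊕ c2) ⊕ M1.
 61 XOR  77 = 112
 39 XOR  69 =  98
238 XOR  83 = 189
108 XOR  83 =  63
 82 XOR  65 =  19
122 XOR  71 =  61
214 XOR  69 = 147
 58 XOR  32 =  26

70 62 bd 3f 13 3d 93 1a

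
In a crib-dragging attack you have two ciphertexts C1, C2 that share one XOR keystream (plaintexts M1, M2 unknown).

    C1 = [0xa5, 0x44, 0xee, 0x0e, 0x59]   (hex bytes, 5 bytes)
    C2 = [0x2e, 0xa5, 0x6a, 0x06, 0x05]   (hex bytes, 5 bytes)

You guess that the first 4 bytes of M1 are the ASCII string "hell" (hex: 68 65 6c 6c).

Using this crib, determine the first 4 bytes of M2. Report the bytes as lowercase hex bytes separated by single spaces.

First, C1 ⊕ C2 = (M1 ⊕ K) ⊕ (M2 ⊕ K) = M1 ⊕ M2, so the key drops out. Then M2 = (M1 ⊕ M2) ⊕ M1 over the first 4 bytes.
byte 0: (a5 xor 2e) xor 68 = 8b xor 68 = e3
byte 1: (44 xor a5) xor 65 = e1 xor 65 = 84
byte 2: (ee xor 6a) xor 6c = 84 xor 6c = e8
byte 3: (0e xor 06) xor 6c = 08 xor 6c = 64

e3 84 e8 64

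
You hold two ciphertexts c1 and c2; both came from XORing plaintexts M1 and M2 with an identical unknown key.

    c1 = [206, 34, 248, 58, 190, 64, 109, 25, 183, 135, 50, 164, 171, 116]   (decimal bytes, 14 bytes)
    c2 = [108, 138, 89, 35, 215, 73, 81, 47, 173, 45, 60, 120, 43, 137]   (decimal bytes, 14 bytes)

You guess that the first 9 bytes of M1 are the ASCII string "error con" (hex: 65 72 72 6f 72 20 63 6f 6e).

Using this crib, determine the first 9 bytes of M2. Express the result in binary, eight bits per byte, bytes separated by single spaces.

First, c1 ⊕ c2 = (M1 ⊕ K) ⊕ (M2 ⊕ K) = M1 ⊕ M2, so the key drops out. Then M2 = (M1 ⊕ M2) ⊕ M1 over the first 9 bytes.
byte 0: (ce xor 6c) xor 65 = a2 xor 65 = c7
byte 1: (22 xor 8a) xor 72 = a8 xor 72 = da
byte 2: (f8 xor 59) xor 72 = a1 xor 72 = d3
byte 3: (3a xor 23) xor 6f = 19 xor 6f = 76
byte 4: (be xor d7) xor 72 = 69 xor 72 = 1b
byte 5: (40 xor 49) xor 20 = 09 xor 20 = 29
byte 6: (6d xor 51) xor 63 = 3c xor 63 = 5f
byte 7: (19 xor 2f) xor 6f = 36 xor 6f = 59
byte 8: (b7 xor ad) xor 6e = 1a xor 6e = 74

11000111 11011010 11010011 01110110 00011011 00101001 01011111 01011001 01110100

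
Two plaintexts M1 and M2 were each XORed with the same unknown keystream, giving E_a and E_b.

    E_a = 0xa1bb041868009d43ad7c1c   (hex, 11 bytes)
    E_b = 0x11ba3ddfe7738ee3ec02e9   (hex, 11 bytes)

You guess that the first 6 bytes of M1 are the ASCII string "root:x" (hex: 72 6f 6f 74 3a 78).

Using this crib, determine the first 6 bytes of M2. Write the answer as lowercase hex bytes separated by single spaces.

c2 6e 56 b3 b5 0b

First, E_a ⊕ E_b = (M1 ⊕ K) ⊕ (M2 ⊕ K) = M1 ⊕ M2, so the key drops out. Then M2 = (M1 ⊕ M2) ⊕ M1 over the first 6 bytes.
byte 0: (a1 ^ 11) ^ 72 = b0 ^ 72 = c2
byte 1: (bb ^ ba) ^ 6f = 01 ^ 6f = 6e
byte 2: (04 ^ 3d) ^ 6f = 39 ^ 6f = 56
byte 3: (18 ^ df) ^ 74 = c7 ^ 74 = b3
byte 4: (68 ^ e7) ^ 3a = 8f ^ 3a = b5
byte 5: (00 ^ 73) ^ 78 = 73 ^ 78 = 0b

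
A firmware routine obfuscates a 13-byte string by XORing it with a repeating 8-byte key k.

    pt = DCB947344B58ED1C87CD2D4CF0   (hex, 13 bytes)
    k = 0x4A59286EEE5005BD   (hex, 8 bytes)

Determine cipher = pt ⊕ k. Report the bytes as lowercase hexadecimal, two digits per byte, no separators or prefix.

The 8-byte key repeats, so the effective keystream is 4a 59 28 6e ee 50 05 bd 4a 59 28 6e ee.
byte 0: dc XOR 4a = 96
byte 1: b9 XOR 59 = e0
byte 2: 47 XOR 28 = 6f
byte 3: 34 XOR 6e = 5a
byte 4: 4b XOR ee = a5
byte 5: 58 XOR 50 = 08
byte 6: ed XOR 05 = e8
byte 7: 1c XOR bd = a1
byte 8: 87 XOR 4a = cd
byte 9: cd XOR 59 = 94
byte 10: 2d XOR 28 = 05
byte 11: 4c XOR 6e = 22
byte 12: f0 XOR ee = 1e

96e06f5aa508e8a1cd9405221e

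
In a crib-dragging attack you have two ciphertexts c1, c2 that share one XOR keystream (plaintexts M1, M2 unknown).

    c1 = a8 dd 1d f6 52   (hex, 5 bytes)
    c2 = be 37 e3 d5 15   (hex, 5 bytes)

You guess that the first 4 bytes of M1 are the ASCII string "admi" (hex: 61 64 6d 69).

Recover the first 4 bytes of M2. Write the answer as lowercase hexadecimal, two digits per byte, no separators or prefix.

First, c1 ⊕ c2 = (M1 ⊕ K) ⊕ (M2 ⊕ K) = M1 ⊕ M2, so the key drops out. Then M2 = (M1 ⊕ M2) ⊕ M1 over the first 4 bytes.
byte 0: (a8 XOR be) XOR 61 = 16 XOR 61 = 77
byte 1: (dd XOR 37) XOR 64 = ea XOR 64 = 8e
byte 2: (1d XOR e3) XOR 6d = fe XOR 6d = 93
byte 3: (f6 XOR d5) XOR 69 = 23 XOR 69 = 4a

778e934a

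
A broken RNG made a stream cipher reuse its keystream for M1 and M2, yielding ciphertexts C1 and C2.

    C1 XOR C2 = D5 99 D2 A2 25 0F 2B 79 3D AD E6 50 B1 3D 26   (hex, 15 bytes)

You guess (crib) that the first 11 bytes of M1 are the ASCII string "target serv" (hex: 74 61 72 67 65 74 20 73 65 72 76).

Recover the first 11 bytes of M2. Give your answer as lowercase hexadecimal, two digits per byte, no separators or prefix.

a1f8a0c5407b0b0a58df90

Since C1 ⊕ C2 = M1 ⊕ M2, XORing with the guessed M1 bytes yields the corresponding M2 bytes: M2 = (C1 ⊕ C2) ⊕ M1.
d5 XOR 74 = a1
99 XOR 61 = f8
d2 XOR 72 = a0
a2 XOR 67 = c5
25 XOR 65 = 40
0f XOR 74 = 7b
2b XOR 20 = 0b
79 XOR 73 = 0a
3d XOR 65 = 58
ad XOR 72 = df
e6 XOR 76 = 90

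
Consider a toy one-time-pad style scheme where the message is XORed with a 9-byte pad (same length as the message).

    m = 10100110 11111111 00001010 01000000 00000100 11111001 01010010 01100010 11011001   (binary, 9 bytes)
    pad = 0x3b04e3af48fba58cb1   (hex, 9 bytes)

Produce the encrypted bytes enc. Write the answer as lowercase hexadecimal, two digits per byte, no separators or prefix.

byte 0: 166 ^  59 = 157
byte 1: 255 ^   4 = 251
byte 2:  10 ^ 227 = 233
byte 3:  64 ^ 175 = 239
byte 4:   4 ^  72 =  76
byte 5: 249 ^ 251 =   2
byte 6:  82 ^ 165 = 247
byte 7:  98 ^ 140 = 238
byte 8: 217 ^ 177 = 104

9dfbe9ef4c02f7ee68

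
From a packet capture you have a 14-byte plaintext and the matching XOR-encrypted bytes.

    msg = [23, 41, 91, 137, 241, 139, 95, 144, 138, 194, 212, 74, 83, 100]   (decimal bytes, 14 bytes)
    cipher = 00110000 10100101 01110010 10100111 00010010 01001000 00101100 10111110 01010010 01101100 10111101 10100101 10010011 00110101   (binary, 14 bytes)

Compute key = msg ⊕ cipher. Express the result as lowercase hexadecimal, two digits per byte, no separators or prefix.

Since cipher = msg ⊕ key, XORing both sides with msg gives key = msg ⊕ cipher.
17 xor 30 = 27
29 xor a5 = 8c
5b xor 72 = 29
89 xor a7 = 2e
f1 xor 12 = e3
8b xor 48 = c3
5f xor 2c = 73
90 xor be = 2e
8a xor 52 = d8
c2 xor 6c = ae
d4 xor bd = 69
4a xor a5 = ef
53 xor 93 = c0
64 xor 35 = 51

278c292ee3c3732ed8ae69efc051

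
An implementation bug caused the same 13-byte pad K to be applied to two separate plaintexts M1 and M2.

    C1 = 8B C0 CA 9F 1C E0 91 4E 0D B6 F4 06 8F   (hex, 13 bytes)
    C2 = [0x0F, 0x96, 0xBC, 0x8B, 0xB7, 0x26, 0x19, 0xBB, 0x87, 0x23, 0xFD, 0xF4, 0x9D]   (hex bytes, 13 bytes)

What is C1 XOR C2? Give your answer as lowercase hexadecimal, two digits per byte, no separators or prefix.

C1 ⊕ C2 = (M1 ⊕ K) ⊕ (M2 ⊕ K) = M1 ⊕ M2 — the shared key cancels under XOR.
8b ^ 0f = 84
c0 ^ 96 = 56
ca ^ bc = 76
9f ^ 8b = 14
1c ^ b7 = ab
e0 ^ 26 = c6
91 ^ 19 = 88
4e ^ bb = f5
0d ^ 87 = 8a
b6 ^ 23 = 95
f4 ^ fd = 09
06 ^ f4 = f2
8f ^ 9d = 12

84567614abc688f58a9509f212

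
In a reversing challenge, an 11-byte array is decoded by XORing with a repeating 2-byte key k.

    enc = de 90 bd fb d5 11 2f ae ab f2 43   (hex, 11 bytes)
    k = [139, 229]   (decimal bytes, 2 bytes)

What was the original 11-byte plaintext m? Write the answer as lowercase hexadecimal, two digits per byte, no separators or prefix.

The 2-byte key repeats, so the effective keystream is 8b e5 8b e5 8b e5 8b e5 8b e5 8b.
byte 0: de ⊕ 8b = 55
byte 1: 90 ⊕ e5 = 75
byte 2: bd ⊕ 8b = 36
byte 3: fb ⊕ e5 = 1e
byte 4: d5 ⊕ 8b = 5e
byte 5: 11 ⊕ e5 = f4
byte 6: 2f ⊕ 8b = a4
byte 7: ae ⊕ e5 = 4b
byte 8: ab ⊕ 8b = 20
byte 9: f2 ⊕ e5 = 17
byte 10: 43 ⊕ 8b = c8

5575361e5ef4a44b2017c8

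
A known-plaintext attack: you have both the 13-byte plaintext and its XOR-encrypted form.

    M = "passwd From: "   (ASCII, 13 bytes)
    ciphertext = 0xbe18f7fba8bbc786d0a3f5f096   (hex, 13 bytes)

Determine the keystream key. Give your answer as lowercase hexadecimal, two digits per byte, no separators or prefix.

Since ciphertext = M ⊕ key, XORing both sides with M gives key = M ⊕ ciphertext.
70 ⊕ be = ce
61 ⊕ 18 = 79
73 ⊕ f7 = 84
73 ⊕ fb = 88
77 ⊕ a8 = df
64 ⊕ bb = df
20 ⊕ c7 = e7
46 ⊕ 86 = c0
72 ⊕ d0 = a2
6f ⊕ a3 = cc
6d ⊕ f5 = 98
3a ⊕ f0 = ca
20 ⊕ 96 = b6

ce798488dfdfe7c0a2cc98cab6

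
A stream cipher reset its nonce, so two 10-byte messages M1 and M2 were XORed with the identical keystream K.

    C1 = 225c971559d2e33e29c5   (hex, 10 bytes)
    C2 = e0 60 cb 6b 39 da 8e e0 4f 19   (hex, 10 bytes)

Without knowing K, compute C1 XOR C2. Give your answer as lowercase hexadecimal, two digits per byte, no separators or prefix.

C1 ⊕ C2 = (M1 ⊕ K) ⊕ (M2 ⊕ K) = M1 ⊕ M2 — the shared key cancels under XOR.
22 XOR e0 = c2
5c XOR 60 = 3c
97 XOR cb = 5c
15 XOR 6b = 7e
59 XOR 39 = 60
d2 XOR da = 08
e3 XOR 8e = 6d
3e XOR e0 = de
29 XOR 4f = 66
c5 XOR 19 = dc

c23c5c7e60086dde66dc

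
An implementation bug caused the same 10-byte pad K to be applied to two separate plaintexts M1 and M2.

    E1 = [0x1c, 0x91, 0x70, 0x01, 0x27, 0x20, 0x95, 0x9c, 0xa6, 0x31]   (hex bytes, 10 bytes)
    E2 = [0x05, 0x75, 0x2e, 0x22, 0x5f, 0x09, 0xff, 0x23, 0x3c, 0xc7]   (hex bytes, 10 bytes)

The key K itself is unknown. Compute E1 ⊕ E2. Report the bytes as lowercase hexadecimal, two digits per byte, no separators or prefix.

E1 ⊕ E2 = (M1 ⊕ K) ⊕ (M2 ⊕ K) = M1 ⊕ M2 — the shared key cancels under XOR.
1c ^ 05 = 19
91 ^ 75 = e4
70 ^ 2e = 5e
01 ^ 22 = 23
27 ^ 5f = 78
20 ^ 09 = 29
95 ^ ff = 6a
9c ^ 23 = bf
a6 ^ 3c = 9a
31 ^ c7 = f6

19e45e2378296abf9af6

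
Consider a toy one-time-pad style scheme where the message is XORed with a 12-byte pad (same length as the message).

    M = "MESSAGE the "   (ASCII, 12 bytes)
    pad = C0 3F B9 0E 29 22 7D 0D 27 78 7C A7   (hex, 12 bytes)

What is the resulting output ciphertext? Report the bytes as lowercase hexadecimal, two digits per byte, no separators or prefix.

8d7aea5d6865382d53101987

XOR is its own inverse, so applying the key byte-wise gives the result directly.
byte 0:  77 xor 192 = 141
byte 1:  69 xor  63 = 122
byte 2:  83 xor 185 = 234
byte 3:  83 xor  14 =  93
byte 4:  65 xor  41 = 104
byte 5:  71 xor  34 = 101
byte 6:  69 xor 125 =  56
byte 7:  32 xor  13 =  45
byte 8: 116 xor  39 =  83
byte 9: 104 xor 120 =  16
byte 10: 101 xor 124 =  25
byte 11:  32 xor 167 = 135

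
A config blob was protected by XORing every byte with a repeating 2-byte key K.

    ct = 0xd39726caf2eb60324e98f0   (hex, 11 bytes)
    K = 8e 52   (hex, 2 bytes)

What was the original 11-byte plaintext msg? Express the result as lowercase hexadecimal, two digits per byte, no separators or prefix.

5dc5a8987cb9ee60c0ca7e

The 2-byte key repeats, so the effective keystream is 8e 52 8e 52 8e 52 8e 52 8e 52 8e.
byte 0: d3 XOR 8e = 5d
byte 1: 97 XOR 52 = c5
byte 2: 26 XOR 8e = a8
byte 3: ca XOR 52 = 98
byte 4: f2 XOR 8e = 7c
byte 5: eb XOR 52 = b9
byte 6: 60 XOR 8e = ee
byte 7: 32 XOR 52 = 60
byte 8: 4e XOR 8e = c0
byte 9: 98 XOR 52 = ca
byte 10: f0 XOR 8e = 7e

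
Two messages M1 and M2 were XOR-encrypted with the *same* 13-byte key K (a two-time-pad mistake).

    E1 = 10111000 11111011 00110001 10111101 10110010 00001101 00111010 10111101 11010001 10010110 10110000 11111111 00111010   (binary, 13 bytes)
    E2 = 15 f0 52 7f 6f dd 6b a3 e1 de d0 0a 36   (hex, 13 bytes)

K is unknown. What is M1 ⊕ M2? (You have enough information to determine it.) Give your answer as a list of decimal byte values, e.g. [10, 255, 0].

E1 ⊕ E2 = (M1 ⊕ K) ⊕ (M2 ⊕ K) = M1 ⊕ M2 — the shared key cancels under XOR.
byte 0: 10111000 ^ 00010101 = 10101101
byte 1: 11111011 ^ 11110000 = 00001011
byte 2: 00110001 ^ 01010010 = 01100011
byte 3: 10111101 ^ 01111111 = 11000010
byte 4: 10110010 ^ 01101111 = 11011101
byte 5: 00001101 ^ 11011101 = 11010000
byte 6: 00111010 ^ 01101011 = 01010001
byte 7: 10111101 ^ 10100011 = 00011110
byte 8: 11010001 ^ 11100001 = 00110000
byte 9: 10010110 ^ 11011110 = 01001000
byte 10: 10110000 ^ 11010000 = 01100000
byte 11: 11111111 ^ 00001010 = 11110101
byte 12: 00111010 ^ 00110110 = 00001100

[173, 11, 99, 194, 221, 208, 81, 30, 48, 72, 96, 245, 12]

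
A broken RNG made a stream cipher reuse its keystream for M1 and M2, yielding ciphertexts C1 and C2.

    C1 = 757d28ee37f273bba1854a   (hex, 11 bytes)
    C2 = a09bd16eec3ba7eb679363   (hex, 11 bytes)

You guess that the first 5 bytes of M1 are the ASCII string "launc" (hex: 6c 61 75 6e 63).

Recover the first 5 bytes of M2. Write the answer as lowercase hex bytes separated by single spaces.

b9 87 8c ee b8

First, C1 ⊕ C2 = (M1 ⊕ K) ⊕ (M2 ⊕ K) = M1 ⊕ M2, so the key drops out. Then M2 = (M1 ⊕ M2) ⊕ M1 over the first 5 bytes.
byte 0: (75 XOR a0) XOR 6c = d5 XOR 6c = b9
byte 1: (7d XOR 9b) XOR 61 = e6 XOR 61 = 87
byte 2: (28 XOR d1) XOR 75 = f9 XOR 75 = 8c
byte 3: (ee XOR 6e) XOR 6e = 80 XOR 6e = ee
byte 4: (37 XOR ec) XOR 63 = db XOR 63 = b8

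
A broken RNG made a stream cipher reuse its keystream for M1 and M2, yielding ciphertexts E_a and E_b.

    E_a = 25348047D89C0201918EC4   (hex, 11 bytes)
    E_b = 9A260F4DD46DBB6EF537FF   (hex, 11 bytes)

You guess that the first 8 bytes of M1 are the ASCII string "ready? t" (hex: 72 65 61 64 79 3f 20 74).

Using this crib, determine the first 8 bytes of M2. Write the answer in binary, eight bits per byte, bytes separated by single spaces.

11001101 01110111 11101110 01101110 01110101 11001110 10011001 00011011

First, E_a ⊕ E_b = (M1 ⊕ K) ⊕ (M2 ⊕ K) = M1 ⊕ M2, so the key drops out. Then M2 = (M1 ⊕ M2) ⊕ M1 over the first 8 bytes.
byte 0: (25 XOR 9a) XOR 72 = bf XOR 72 = cd
byte 1: (34 XOR 26) XOR 65 = 12 XOR 65 = 77
byte 2: (80 XOR 0f) XOR 61 = 8f XOR 61 = ee
byte 3: (47 XOR 4d) XOR 64 = 0a XOR 64 = 6e
byte 4: (d8 XOR d4) XOR 79 = 0c XOR 79 = 75
byte 5: (9c XOR 6d) XOR 3f = f1 XOR 3f = ce
byte 6: (02 XOR bb) XOR 20 = b9 XOR 20 = 99
byte 7: (01 XOR 6e) XOR 74 = 6f XOR 74 = 1b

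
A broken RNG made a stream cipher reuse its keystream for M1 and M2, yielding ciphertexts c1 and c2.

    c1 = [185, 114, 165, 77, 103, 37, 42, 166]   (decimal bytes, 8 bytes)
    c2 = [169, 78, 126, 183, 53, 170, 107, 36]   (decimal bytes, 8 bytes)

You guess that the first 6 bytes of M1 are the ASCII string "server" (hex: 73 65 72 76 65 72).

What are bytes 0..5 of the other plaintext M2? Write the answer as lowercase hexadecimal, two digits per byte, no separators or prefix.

6359a98c37fd

First, c1 ⊕ c2 = (M1 ⊕ K) ⊕ (M2 ⊕ K) = M1 ⊕ M2, so the key drops out. Then M2 = (M1 ⊕ M2) ⊕ M1 over the first 6 bytes.
byte 0: (b9 ^ a9) ^ 73 = 10 ^ 73 = 63
byte 1: (72 ^ 4e) ^ 65 = 3c ^ 65 = 59
byte 2: (a5 ^ 7e) ^ 72 = db ^ 72 = a9
byte 3: (4d ^ b7) ^ 76 = fa ^ 76 = 8c
byte 4: (67 ^ 35) ^ 65 = 52 ^ 65 = 37
byte 5: (25 ^ aa) ^ 72 = 8f ^ 72 = fd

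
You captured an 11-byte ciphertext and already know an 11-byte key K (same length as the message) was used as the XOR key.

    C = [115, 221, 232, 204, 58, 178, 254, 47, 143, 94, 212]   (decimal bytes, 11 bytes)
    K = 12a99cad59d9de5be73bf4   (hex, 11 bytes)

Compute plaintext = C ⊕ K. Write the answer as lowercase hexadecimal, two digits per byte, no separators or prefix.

byte 0: 73 ⊕ 12 = 61
byte 1: dd ⊕ a9 = 74
byte 2: e8 ⊕ 9c = 74
byte 3: cc ⊕ ad = 61
byte 4: 3a ⊕ 59 = 63
byte 5: b2 ⊕ d9 = 6b
byte 6: fe ⊕ de = 20
byte 7: 2f ⊕ 5b = 74
byte 8: 8f ⊕ e7 = 68
byte 9: 5e ⊕ 3b = 65
byte 10: d4 ⊕ f4 = 20

61747461636b2074686520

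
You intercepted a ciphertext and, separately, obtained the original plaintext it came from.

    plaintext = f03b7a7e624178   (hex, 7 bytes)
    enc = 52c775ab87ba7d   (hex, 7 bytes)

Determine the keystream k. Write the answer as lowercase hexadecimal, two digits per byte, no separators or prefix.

Since enc = plaintext ⊕ k, XORing both sides with plaintext gives k = plaintext ⊕ enc.
f0 xor 52 = a2
3b xor c7 = fc
7a xor 75 = 0f
7e xor ab = d5
62 xor 87 = e5
41 xor ba = fb
78 xor 7d = 05

a2fc0fd5e5fb05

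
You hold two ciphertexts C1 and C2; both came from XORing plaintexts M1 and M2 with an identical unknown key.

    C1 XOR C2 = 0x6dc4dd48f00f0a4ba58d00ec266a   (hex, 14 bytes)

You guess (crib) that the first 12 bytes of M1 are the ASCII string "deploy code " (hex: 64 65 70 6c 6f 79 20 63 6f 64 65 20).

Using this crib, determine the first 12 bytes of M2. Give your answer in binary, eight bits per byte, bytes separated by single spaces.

00001001 10100001 10101101 00100100 10011111 01110110 00101010 00101000 11001010 11101001 01100101 11001100

Since C1 ⊕ C2 = M1 ⊕ M2, XORing with the guessed M1 bytes yields the corresponding M2 bytes: M2 = (C1 ⊕ C2) ⊕ M1.
6d xor 64 = 09
c4 xor 65 = a1
dd xor 70 = ad
48 xor 6c = 24
f0 xor 6f = 9f
0f xor 79 = 76
0a xor 20 = 2a
4b xor 63 = 28
a5 xor 6f = ca
8d xor 64 = e9
00 xor 65 = 65
ec xor 20 = cc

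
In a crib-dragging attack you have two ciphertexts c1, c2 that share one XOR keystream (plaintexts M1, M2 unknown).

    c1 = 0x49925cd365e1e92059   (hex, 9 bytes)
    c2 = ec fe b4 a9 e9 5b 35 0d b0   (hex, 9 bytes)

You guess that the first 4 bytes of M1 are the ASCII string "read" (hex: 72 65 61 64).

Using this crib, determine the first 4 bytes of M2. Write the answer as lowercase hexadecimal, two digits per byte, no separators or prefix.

d709891e

First, c1 ⊕ c2 = (M1 ⊕ K) ⊕ (M2 ⊕ K) = M1 ⊕ M2, so the key drops out. Then M2 = (M1 ⊕ M2) ⊕ M1 over the first 4 bytes.
byte 0: (49 ⊕ ec) ⊕ 72 = a5 ⊕ 72 = d7
byte 1: (92 ⊕ fe) ⊕ 65 = 6c ⊕ 65 = 09
byte 2: (5c ⊕ b4) ⊕ 61 = e8 ⊕ 61 = 89
byte 3: (d3 ⊕ a9) ⊕ 64 = 7a ⊕ 64 = 1e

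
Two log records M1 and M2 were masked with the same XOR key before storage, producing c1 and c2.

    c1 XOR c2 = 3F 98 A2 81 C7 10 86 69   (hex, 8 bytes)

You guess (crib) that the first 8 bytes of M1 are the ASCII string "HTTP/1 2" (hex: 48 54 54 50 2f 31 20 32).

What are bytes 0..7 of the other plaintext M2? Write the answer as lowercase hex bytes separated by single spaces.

Since c1 ⊕ c2 = M1 ⊕ M2, XORing with the guessed M1 bytes yields the corresponding M2 bytes: M2 = (c1 ⊕ c2) ⊕ M1.
byte 0: 00111111 XOR 01001000 = 01110111
byte 1: 10011000 XOR 01010100 = 11001100
byte 2: 10100010 XOR 01010100 = 11110110
byte 3: 10000001 XOR 01010000 = 11010001
byte 4: 11000111 XOR 00101111 = 11101000
byte 5: 00010000 XOR 00110001 = 00100001
byte 6: 10000110 XOR 00100000 = 10100110
byte 7: 01101001 XOR 00110010 = 01011011

77 cc f6 d1 e8 21 a6 5b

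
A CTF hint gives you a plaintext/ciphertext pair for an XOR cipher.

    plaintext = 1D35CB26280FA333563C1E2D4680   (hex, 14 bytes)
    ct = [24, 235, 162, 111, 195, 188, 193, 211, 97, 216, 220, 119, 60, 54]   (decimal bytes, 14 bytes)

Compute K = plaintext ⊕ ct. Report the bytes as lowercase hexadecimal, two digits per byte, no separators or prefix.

05de6949ebb362e037e4c25a7ab6

Since ct = plaintext ⊕ K, XORing both sides with plaintext gives K = plaintext ⊕ ct.
byte 0: 00011101 ^ 00011000 = 00000101
byte 1: 00110101 ^ 11101011 = 11011110
byte 2: 11001011 ^ 10100010 = 01101001
byte 3: 00100110 ^ 01101111 = 01001001
byte 4: 00101000 ^ 11000011 = 11101011
byte 5: 00001111 ^ 10111100 = 10110011
byte 6: 10100011 ^ 11000001 = 01100010
byte 7: 00110011 ^ 11010011 = 11100000
byte 8: 01010110 ^ 01100001 = 00110111
byte 9: 00111100 ^ 11011000 = 11100100
byte 10: 00011110 ^ 11011100 = 11000010
byte 11: 00101101 ^ 01110111 = 01011010
byte 12: 01000110 ^ 00111100 = 01111010
byte 13: 10000000 ^ 00110110 = 10110110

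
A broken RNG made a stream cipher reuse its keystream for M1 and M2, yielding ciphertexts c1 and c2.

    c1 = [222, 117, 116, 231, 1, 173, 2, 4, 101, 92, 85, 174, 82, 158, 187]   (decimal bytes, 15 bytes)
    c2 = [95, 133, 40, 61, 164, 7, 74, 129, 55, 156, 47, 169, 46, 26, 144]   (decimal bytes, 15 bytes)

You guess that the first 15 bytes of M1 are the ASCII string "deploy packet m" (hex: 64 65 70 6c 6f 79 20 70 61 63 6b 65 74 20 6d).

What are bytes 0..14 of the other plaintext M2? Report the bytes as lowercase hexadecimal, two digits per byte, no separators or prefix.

e5952cb6cad368f533a3116208a446

First, c1 ⊕ c2 = (M1 ⊕ K) ⊕ (M2 ⊕ K) = M1 ⊕ M2, so the key drops out. Then M2 = (M1 ⊕ M2) ⊕ M1 over the first 15 bytes.
byte 0: (de ⊕ 5f) ⊕ 64 = 81 ⊕ 64 = e5
byte 1: (75 ⊕ 85) ⊕ 65 = f0 ⊕ 65 = 95
byte 2: (74 ⊕ 28) ⊕ 70 = 5c ⊕ 70 = 2c
byte 3: (e7 ⊕ 3d) ⊕ 6c = da ⊕ 6c = b6
byte 4: (01 ⊕ a4) ⊕ 6f = a5 ⊕ 6f = ca
byte 5: (ad ⊕ 07) ⊕ 79 = aa ⊕ 79 = d3
byte 6: (02 ⊕ 4a) ⊕ 20 = 48 ⊕ 20 = 68
byte 7: (04 ⊕ 81) ⊕ 70 = 85 ⊕ 70 = f5
byte 8: (65 ⊕ 37) ⊕ 61 = 52 ⊕ 61 = 33
byte 9: (5c ⊕ 9c) ⊕ 63 = c0 ⊕ 63 = a3
byte 10: (55 ⊕ 2f) ⊕ 6b = 7a ⊕ 6b = 11
byte 11: (ae ⊕ a9) ⊕ 65 = 07 ⊕ 65 = 62
byte 12: (52 ⊕ 2e) ⊕ 74 = 7c ⊕ 74 = 08
byte 13: (9e ⊕ 1a) ⊕ 20 = 84 ⊕ 20 = a4
byte 14: (bb ⊕ 90) ⊕ 6d = 2b ⊕ 6d = 46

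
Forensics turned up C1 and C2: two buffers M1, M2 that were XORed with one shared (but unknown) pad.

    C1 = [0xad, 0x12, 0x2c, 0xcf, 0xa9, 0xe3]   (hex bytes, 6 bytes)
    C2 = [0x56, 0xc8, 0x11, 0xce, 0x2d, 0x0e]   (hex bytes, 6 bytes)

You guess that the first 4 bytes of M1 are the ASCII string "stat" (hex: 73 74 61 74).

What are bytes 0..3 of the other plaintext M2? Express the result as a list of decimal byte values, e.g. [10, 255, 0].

[136, 174, 92, 117]

First, C1 ⊕ C2 = (M1 ⊕ K) ⊕ (M2 ⊕ K) = M1 ⊕ M2, so the key drops out. Then M2 = (M1 ⊕ M2) ⊕ M1 over the first 4 bytes.
byte 0: (ad ^ 56) ^ 73 = fb ^ 73 = 88
byte 1: (12 ^ c8) ^ 74 = da ^ 74 = ae
byte 2: (2c ^ 11) ^ 61 = 3d ^ 61 = 5c
byte 3: (cf ^ ce) ^ 74 = 01 ^ 74 = 75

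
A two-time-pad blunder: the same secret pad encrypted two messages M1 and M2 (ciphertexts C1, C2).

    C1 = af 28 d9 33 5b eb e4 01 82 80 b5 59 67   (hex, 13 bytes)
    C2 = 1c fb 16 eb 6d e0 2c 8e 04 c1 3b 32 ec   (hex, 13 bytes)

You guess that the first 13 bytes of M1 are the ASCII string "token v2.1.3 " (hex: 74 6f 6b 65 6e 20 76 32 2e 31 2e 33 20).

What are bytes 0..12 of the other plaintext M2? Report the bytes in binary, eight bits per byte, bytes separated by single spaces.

First, C1 ⊕ C2 = (M1 ⊕ K) ⊕ (M2 ⊕ K) = M1 ⊕ M2, so the key drops out. Then M2 = (M1 ⊕ M2) ⊕ M1 over the first 13 bytes.
byte 0: (af XOR 1c) XOR 74 = b3 XOR 74 = c7
byte 1: (28 XOR fb) XOR 6f = d3 XOR 6f = bc
byte 2: (d9 XOR 16) XOR 6b = cf XOR 6b = a4
byte 3: (33 XOR eb) XOR 65 = d8 XOR 65 = bd
byte 4: (5b XOR 6d) XOR 6e = 36 XOR 6e = 58
byte 5: (eb XOR e0) XOR 20 = 0b XOR 20 = 2b
byte 6: (e4 XOR 2c) XOR 76 = c8 XOR 76 = be
byte 7: (01 XOR 8e) XOR 32 = 8f XOR 32 = bd
byte 8: (82 XOR 04) XOR 2e = 86 XOR 2e = a8
byte 9: (80 XOR c1) XOR 31 = 41 XOR 31 = 70
byte 10: (b5 XOR 3b) XOR 2e = 8e XOR 2e = a0
byte 11: (59 XOR 32) XOR 33 = 6b XOR 33 = 58
byte 12: (67 XOR ec) XOR 20 = 8b XOR 20 = ab

11000111 10111100 10100100 10111101 01011000 00101011 10111110 10111101 10101000 01110000 10100000 01011000 10101011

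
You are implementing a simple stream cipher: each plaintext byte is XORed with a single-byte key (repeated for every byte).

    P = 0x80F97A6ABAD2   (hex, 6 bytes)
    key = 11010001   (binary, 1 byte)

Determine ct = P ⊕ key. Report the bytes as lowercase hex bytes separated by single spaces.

The 1-byte key repeats, so the effective keystream is d1 d1 d1 d1 d1 d1.
byte 0: 80 XOR d1 = 51
byte 1: f9 XOR d1 = 28
byte 2: 7a XOR d1 = ab
byte 3: 6a XOR d1 = bb
byte 4: ba XOR d1 = 6b
byte 5: d2 XOR d1 = 03

51 28 ab bb 6b 03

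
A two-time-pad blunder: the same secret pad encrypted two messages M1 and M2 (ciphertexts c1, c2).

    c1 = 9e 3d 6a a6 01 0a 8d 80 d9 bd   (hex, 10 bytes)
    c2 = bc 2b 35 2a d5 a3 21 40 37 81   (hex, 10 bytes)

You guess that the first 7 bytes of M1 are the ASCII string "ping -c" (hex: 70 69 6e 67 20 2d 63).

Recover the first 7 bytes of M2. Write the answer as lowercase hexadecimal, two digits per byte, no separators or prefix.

527f31ebf484cf

First, c1 ⊕ c2 = (M1 ⊕ K) ⊕ (M2 ⊕ K) = M1 ⊕ M2, so the key drops out. Then M2 = (M1 ⊕ M2) ⊕ M1 over the first 7 bytes.
byte 0: (9e xor bc) xor 70 = 22 xor 70 = 52
byte 1: (3d xor 2b) xor 69 = 16 xor 69 = 7f
byte 2: (6a xor 35) xor 6e = 5f xor 6e = 31
byte 3: (a6 xor 2a) xor 67 = 8c xor 67 = eb
byte 4: (01 xor d5) xor 20 = d4 xor 20 = f4
byte 5: (0a xor a3) xor 2d = a9 xor 2d = 84
byte 6: (8d xor 21) xor 63 = ac xor 63 = cf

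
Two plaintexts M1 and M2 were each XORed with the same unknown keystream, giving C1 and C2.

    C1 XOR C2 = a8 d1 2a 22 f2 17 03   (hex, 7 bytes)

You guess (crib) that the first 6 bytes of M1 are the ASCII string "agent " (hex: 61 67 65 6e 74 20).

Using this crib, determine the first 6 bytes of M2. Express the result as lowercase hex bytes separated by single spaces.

Since C1 ⊕ C2 = M1 ⊕ M2, XORing with the guessed M1 bytes yields the corresponding M2 bytes: M2 = (C1 ⊕ C2) ⊕ M1.
a8 ⊕ 61 = c9
d1 ⊕ 67 = b6
2a ⊕ 65 = 4f
22 ⊕ 6e = 4c
f2 ⊕ 74 = 86
17 ⊕ 20 = 37

c9 b6 4f 4c 86 37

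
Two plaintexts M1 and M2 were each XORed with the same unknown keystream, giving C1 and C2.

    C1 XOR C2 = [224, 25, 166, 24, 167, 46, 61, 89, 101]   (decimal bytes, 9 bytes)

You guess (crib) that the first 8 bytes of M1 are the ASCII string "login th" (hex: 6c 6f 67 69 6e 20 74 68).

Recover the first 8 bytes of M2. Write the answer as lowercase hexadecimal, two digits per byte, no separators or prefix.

Since C1 ⊕ C2 = M1 ⊕ M2, XORing with the guessed M1 bytes yields the corresponding M2 bytes: M2 = (C1 ⊕ C2) ⊕ M1.
e0 xor 6c = 8c
19 xor 6f = 76
a6 xor 67 = c1
18 xor 69 = 71
a7 xor 6e = c9
2e xor 20 = 0e
3d xor 74 = 49
59 xor 68 = 31

8c76c171c90e4931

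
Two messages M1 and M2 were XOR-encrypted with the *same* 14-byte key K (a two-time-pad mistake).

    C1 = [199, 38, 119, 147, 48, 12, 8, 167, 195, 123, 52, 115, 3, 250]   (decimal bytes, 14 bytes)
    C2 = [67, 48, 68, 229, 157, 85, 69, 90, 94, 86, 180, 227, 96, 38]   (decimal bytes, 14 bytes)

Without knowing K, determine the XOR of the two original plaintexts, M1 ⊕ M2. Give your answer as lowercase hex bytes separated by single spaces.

84 16 33 76 ad 59 4d fd 9d 2d 80 90 63 dc

C1 ⊕ C2 = (M1 ⊕ K) ⊕ (M2 ⊕ K) = M1 ⊕ M2 — the shared key cancels under XOR.
11000111 XOR 01000011 = 10000100
00100110 XOR 00110000 = 00010110
01110111 XOR 01000100 = 00110011
10010011 XOR 11100101 = 01110110
00110000 XOR 10011101 = 10101101
00001100 XOR 01010101 = 01011001
00001000 XOR 01000101 = 01001101
10100111 XOR 01011010 = 11111101
11000011 XOR 01011110 = 10011101
01111011 XOR 01010110 = 00101101
00110100 XOR 10110100 = 10000000
01110011 XOR 11100011 = 10010000
00000011 XOR 01100000 = 01100011
11111010 XOR 00100110 = 11011100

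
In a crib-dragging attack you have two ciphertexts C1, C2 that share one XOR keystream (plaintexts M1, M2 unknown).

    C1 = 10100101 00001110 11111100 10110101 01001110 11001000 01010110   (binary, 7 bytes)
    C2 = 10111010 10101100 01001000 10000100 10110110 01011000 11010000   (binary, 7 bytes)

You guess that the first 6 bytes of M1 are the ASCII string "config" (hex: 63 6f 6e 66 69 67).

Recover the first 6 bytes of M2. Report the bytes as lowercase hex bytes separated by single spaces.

First, C1 ⊕ C2 = (M1 ⊕ K) ⊕ (M2 ⊕ K) = M1 ⊕ M2, so the key drops out. Then M2 = (M1 ⊕ M2) ⊕ M1 over the first 6 bytes.
byte 0: (a5 xor ba) xor 63 = 1f xor 63 = 7c
byte 1: (0e xor ac) xor 6f = a2 xor 6f = cd
byte 2: (fc xor 48) xor 6e = b4 xor 6e = da
byte 3: (b5 xor 84) xor 66 = 31 xor 66 = 57
byte 4: (4e xor b6) xor 69 = f8 xor 69 = 91
byte 5: (c8 xor 58) xor 67 = 90 xor 67 = f7

7c cd da 57 91 f7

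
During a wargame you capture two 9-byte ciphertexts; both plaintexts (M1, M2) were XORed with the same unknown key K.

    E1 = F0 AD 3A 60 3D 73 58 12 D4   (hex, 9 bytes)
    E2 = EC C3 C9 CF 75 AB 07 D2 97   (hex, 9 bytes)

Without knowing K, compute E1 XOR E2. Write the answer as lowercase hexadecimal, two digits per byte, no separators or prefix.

1c6ef3af48d85fc043

E1 ⊕ E2 = (M1 ⊕ K) ⊕ (M2 ⊕ K) = M1 ⊕ M2 — the shared key cancels under XOR.
byte 0: f0 xor ec = 1c
byte 1: ad xor c3 = 6e
byte 2: 3a xor c9 = f3
byte 3: 60 xor cf = af
byte 4: 3d xor 75 = 48
byte 5: 73 xor ab = d8
byte 6: 58 xor 07 = 5f
byte 7: 12 xor d2 = c0
byte 8: d4 xor 97 = 43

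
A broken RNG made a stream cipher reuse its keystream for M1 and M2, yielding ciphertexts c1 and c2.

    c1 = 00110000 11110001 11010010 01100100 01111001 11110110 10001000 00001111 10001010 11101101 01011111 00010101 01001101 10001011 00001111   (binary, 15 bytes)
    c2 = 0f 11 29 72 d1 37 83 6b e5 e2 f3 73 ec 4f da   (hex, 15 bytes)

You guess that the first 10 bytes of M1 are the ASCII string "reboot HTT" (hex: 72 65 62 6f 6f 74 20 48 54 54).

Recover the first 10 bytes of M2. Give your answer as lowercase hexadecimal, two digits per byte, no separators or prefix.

4d859979c7b52b2c3b5b

First, c1 ⊕ c2 = (M1 ⊕ K) ⊕ (M2 ⊕ K) = M1 ⊕ M2, so the key drops out. Then M2 = (M1 ⊕ M2) ⊕ M1 over the first 10 bytes.
byte 0: (30 ⊕ 0f) ⊕ 72 = 3f ⊕ 72 = 4d
byte 1: (f1 ⊕ 11) ⊕ 65 = e0 ⊕ 65 = 85
byte 2: (d2 ⊕ 29) ⊕ 62 = fb ⊕ 62 = 99
byte 3: (64 ⊕ 72) ⊕ 6f = 16 ⊕ 6f = 79
byte 4: (79 ⊕ d1) ⊕ 6f = a8 ⊕ 6f = c7
byte 5: (f6 ⊕ 37) ⊕ 74 = c1 ⊕ 74 = b5
byte 6: (88 ⊕ 83) ⊕ 20 = 0b ⊕ 20 = 2b
byte 7: (0f ⊕ 6b) ⊕ 48 = 64 ⊕ 48 = 2c
byte 8: (8a ⊕ e5) ⊕ 54 = 6f ⊕ 54 = 3b
byte 9: (ed ⊕ e2) ⊕ 54 = 0f ⊕ 54 = 5b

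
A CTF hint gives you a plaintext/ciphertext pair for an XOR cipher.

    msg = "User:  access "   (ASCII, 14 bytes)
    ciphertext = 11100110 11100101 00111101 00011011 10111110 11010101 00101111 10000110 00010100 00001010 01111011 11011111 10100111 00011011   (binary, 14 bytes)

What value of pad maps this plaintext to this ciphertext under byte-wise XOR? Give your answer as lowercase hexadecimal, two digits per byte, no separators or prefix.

b396586984f50fe777691eacd43b

Since ciphertext = msg ⊕ pad, XORing both sides with msg gives pad = msg ⊕ ciphertext.
01010101 XOR 11100110 = 10110011
01110011 XOR 11100101 = 10010110
01100101 XOR 00111101 = 01011000
01110010 XOR 00011011 = 01101001
00111010 XOR 10111110 = 10000100
00100000 XOR 11010101 = 11110101
00100000 XOR 00101111 = 00001111
01100001 XOR 10000110 = 11100111
01100011 XOR 00010100 = 01110111
01100011 XOR 00001010 = 01101001
01100101 XOR 01111011 = 00011110
01110011 XOR 11011111 = 10101100
01110011 XOR 10100111 = 11010100
00100000 XOR 00011011 = 00111011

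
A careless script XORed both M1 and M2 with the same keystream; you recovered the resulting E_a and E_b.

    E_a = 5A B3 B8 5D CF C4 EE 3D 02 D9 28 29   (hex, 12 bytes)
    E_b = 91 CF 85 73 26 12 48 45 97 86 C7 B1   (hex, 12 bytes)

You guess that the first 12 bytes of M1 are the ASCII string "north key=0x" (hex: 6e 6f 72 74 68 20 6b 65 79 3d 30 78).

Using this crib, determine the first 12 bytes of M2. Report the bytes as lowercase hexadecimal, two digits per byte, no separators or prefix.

a5134f5a81f6cd1dec62dfe0

First, E_a ⊕ E_b = (M1 ⊕ K) ⊕ (M2 ⊕ K) = M1 ⊕ M2, so the key drops out. Then M2 = (M1 ⊕ M2) ⊕ M1 over the first 12 bytes.
byte 0: (5a xor 91) xor 6e = cb xor 6e = a5
byte 1: (b3 xor cf) xor 6f = 7c xor 6f = 13
byte 2: (b8 xor 85) xor 72 = 3d xor 72 = 4f
byte 3: (5d xor 73) xor 74 = 2e xor 74 = 5a
byte 4: (cf xor 26) xor 68 = e9 xor 68 = 81
byte 5: (c4 xor 12) xor 20 = d6 xor 20 = f6
byte 6: (ee xor 48) xor 6b = a6 xor 6b = cd
byte 7: (3d xor 45) xor 65 = 78 xor 65 = 1d
byte 8: (02 xor 97) xor 79 = 95 xor 79 = ec
byte 9: (d9 xor 86) xor 3d = 5f xor 3d = 62
byte 10: (28 xor c7) xor 30 = ef xor 30 = df
byte 11: (29 xor b1) xor 78 = 98 xor 78 = e0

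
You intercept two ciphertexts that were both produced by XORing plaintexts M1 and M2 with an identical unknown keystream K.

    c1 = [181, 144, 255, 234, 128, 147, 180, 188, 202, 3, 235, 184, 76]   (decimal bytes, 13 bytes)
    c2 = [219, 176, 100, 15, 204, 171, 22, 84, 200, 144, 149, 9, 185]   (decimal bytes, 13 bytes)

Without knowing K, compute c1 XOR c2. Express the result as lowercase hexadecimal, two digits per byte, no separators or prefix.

6e209be54c38a2e802937eb1f5

c1 ⊕ c2 = (M1 ⊕ K) ⊕ (M2 ⊕ K) = M1 ⊕ M2 — the shared key cancels under XOR.
181 ⊕ 219 = 110
144 ⊕ 176 =  32
255 ⊕ 100 = 155
234 ⊕  15 = 229
128 ⊕ 204 =  76
147 ⊕ 171 =  56
180 ⊕  22 = 162
188 ⊕  84 = 232
202 ⊕ 200 =   2
  3 ⊕ 144 = 147
235 ⊕ 149 = 126
184 ⊕   9 = 177
 76 ⊕ 185 = 245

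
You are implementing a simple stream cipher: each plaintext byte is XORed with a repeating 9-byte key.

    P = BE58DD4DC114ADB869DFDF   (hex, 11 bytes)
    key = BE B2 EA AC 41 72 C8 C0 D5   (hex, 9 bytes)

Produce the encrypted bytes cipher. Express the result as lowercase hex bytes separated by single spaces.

The 9-byte key repeats, so the effective keystream is be b2 ea ac 41 72 c8 c0 d5 be b2.
byte 0: be XOR be = 00
byte 1: 58 XOR b2 = ea
byte 2: dd XOR ea = 37
byte 3: 4d XOR ac = e1
byte 4: c1 XOR 41 = 80
byte 5: 14 XOR 72 = 66
byte 6: ad XOR c8 = 65
byte 7: b8 XOR c0 = 78
byte 8: 69 XOR d5 = bc
byte 9: df XOR be = 61
byte 10: df XOR b2 = 6d

00 ea 37 e1 80 66 65 78 bc 61 6d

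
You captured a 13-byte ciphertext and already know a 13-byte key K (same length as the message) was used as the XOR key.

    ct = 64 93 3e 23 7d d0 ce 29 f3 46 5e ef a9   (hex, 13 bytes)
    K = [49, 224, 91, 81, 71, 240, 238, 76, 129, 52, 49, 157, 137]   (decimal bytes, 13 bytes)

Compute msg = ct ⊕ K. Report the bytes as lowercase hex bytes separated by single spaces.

64 XOR 31 = 55
93 XOR e0 = 73
3e XOR 5b = 65
23 XOR 51 = 72
7d XOR 47 = 3a
d0 XOR f0 = 20
ce XOR ee = 20
29 XOR 4c = 65
f3 XOR 81 = 72
46 XOR 34 = 72
5e XOR 31 = 6f
ef XOR 9d = 72
a9 XOR 89 = 20

55 73 65 72 3a 20 20 65 72 72 6f 72 20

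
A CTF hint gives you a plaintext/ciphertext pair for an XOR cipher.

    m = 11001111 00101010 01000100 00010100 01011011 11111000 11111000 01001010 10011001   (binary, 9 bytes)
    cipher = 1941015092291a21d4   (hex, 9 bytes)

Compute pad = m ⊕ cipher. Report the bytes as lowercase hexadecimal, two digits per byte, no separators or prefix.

d66b4544c9d1e26b4d

Since cipher = m ⊕ pad, XORing both sides with m gives pad = m ⊕ cipher.
cf XOR 19 = d6
2a XOR 41 = 6b
44 XOR 01 = 45
14 XOR 50 = 44
5b XOR 92 = c9
f8 XOR 29 = d1
f8 XOR 1a = e2
4a XOR 21 = 6b
99 XOR d4 = 4d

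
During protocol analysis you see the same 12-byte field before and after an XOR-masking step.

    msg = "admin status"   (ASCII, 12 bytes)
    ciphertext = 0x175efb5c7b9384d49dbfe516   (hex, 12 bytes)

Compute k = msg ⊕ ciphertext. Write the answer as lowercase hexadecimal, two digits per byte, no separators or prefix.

763a963515b3f7a0fccb9065

Since ciphertext = msg ⊕ k, XORing both sides with msg gives k = msg ⊕ ciphertext.
61 ^ 17 = 76
64 ^ 5e = 3a
6d ^ fb = 96
69 ^ 5c = 35
6e ^ 7b = 15
20 ^ 93 = b3
73 ^ 84 = f7
74 ^ d4 = a0
61 ^ 9d = fc
74 ^ bf = cb
75 ^ e5 = 90
73 ^ 16 = 65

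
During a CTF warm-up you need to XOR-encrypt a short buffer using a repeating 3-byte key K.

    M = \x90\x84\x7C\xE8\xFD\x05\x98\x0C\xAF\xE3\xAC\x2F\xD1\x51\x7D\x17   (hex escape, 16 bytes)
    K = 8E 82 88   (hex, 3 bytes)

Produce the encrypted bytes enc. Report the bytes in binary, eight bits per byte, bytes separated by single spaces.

00011110 00000110 11110100 01100110 01111111 10001101 00010110 10001110 00100111 01101101 00101110 10100111 01011111 11010011 11110101 10011001

The 3-byte key repeats, so the effective keystream is 8e 82 88 8e 82 88 8e 82 88 8e 82 88 8e 82 88 8e.
byte 0: 144 ⊕ 142 =  30
byte 1: 132 ⊕ 130 =   6
byte 2: 124 ⊕ 136 = 244
byte 3: 232 ⊕ 142 = 102
byte 4: 253 ⊕ 130 = 127
byte 5:   5 ⊕ 136 = 141
byte 6: 152 ⊕ 142 =  22
byte 7:  12 ⊕ 130 = 142
byte 8: 175 ⊕ 136 =  39
byte 9: 227 ⊕ 142 = 109
byte 10: 172 ⊕ 130 =  46
byte 11:  47 ⊕ 136 = 167
byte 12: 209 ⊕ 142 =  95
byte 13:  81 ⊕ 130 = 211
byte 14: 125 ⊕ 136 = 245
byte 15:  23 ⊕ 142 = 153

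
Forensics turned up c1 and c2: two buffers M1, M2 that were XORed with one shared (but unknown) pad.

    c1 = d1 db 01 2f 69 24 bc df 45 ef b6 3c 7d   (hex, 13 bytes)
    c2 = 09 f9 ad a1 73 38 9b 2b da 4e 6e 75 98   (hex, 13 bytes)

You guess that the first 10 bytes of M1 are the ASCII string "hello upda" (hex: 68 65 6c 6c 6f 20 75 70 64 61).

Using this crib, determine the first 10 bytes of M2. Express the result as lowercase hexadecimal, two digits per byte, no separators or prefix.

b047c0e2753c5284fbc0

First, c1 ⊕ c2 = (M1 ⊕ K) ⊕ (M2 ⊕ K) = M1 ⊕ M2, so the key drops out. Then M2 = (M1 ⊕ M2) ⊕ M1 over the first 10 bytes.
byte 0: (d1 ⊕ 09) ⊕ 68 = d8 ⊕ 68 = b0
byte 1: (db ⊕ f9) ⊕ 65 = 22 ⊕ 65 = 47
byte 2: (01 ⊕ ad) ⊕ 6c = ac ⊕ 6c = c0
byte 3: (2f ⊕ a1) ⊕ 6c = 8e ⊕ 6c = e2
byte 4: (69 ⊕ 73) ⊕ 6f = 1a ⊕ 6f = 75
byte 5: (24 ⊕ 38) ⊕ 20 = 1c ⊕ 20 = 3c
byte 6: (bc ⊕ 9b) ⊕ 75 = 27 ⊕ 75 = 52
byte 7: (df ⊕ 2b) ⊕ 70 = f4 ⊕ 70 = 84
byte 8: (45 ⊕ da) ⊕ 64 = 9f ⊕ 64 = fb
byte 9: (ef ⊕ 4e) ⊕ 61 = a1 ⊕ 61 = c0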